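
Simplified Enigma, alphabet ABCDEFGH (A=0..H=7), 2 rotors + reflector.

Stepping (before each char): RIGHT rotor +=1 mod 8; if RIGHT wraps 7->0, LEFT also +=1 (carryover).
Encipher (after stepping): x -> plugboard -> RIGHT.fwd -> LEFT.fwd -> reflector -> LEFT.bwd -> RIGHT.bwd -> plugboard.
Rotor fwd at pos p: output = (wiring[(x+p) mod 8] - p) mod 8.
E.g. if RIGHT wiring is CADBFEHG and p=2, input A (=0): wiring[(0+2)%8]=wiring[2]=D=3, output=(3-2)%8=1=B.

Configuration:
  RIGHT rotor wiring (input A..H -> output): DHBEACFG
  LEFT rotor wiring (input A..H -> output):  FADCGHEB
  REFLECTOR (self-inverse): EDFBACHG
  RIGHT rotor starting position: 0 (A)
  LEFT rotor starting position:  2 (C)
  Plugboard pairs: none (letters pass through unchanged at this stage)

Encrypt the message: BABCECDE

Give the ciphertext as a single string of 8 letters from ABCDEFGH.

Answer: AHCDCAFD

Derivation:
Char 1 ('B'): step: R->1, L=2; B->plug->B->R->A->L->B->refl->D->L'->G->R'->A->plug->A
Char 2 ('A'): step: R->2, L=2; A->plug->A->R->H->L->G->refl->H->L'->F->R'->H->plug->H
Char 3 ('B'): step: R->3, L=2; B->plug->B->R->F->L->H->refl->G->L'->H->R'->C->plug->C
Char 4 ('C'): step: R->4, L=2; C->plug->C->R->B->L->A->refl->E->L'->C->R'->D->plug->D
Char 5 ('E'): step: R->5, L=2; E->plug->E->R->C->L->E->refl->A->L'->B->R'->C->plug->C
Char 6 ('C'): step: R->6, L=2; C->plug->C->R->F->L->H->refl->G->L'->H->R'->A->plug->A
Char 7 ('D'): step: R->7, L=2; D->plug->D->R->C->L->E->refl->A->L'->B->R'->F->plug->F
Char 8 ('E'): step: R->0, L->3 (L advanced); E->plug->E->R->A->L->H->refl->G->L'->E->R'->D->plug->D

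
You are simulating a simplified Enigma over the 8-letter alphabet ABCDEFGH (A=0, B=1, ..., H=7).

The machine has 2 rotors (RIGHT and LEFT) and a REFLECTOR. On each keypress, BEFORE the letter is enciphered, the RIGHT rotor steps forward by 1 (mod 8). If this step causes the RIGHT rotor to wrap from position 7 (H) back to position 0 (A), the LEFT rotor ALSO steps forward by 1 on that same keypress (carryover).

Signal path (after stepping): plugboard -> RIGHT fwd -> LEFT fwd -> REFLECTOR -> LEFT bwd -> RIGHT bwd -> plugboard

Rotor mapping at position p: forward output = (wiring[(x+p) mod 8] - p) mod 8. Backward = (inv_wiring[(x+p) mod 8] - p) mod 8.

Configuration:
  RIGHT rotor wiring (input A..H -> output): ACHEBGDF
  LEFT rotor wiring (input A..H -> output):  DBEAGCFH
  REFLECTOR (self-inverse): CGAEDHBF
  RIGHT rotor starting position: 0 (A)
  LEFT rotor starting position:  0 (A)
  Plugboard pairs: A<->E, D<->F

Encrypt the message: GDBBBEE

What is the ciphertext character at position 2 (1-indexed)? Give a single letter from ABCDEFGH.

Char 1 ('G'): step: R->1, L=0; G->plug->G->R->E->L->G->refl->B->L'->B->R'->A->plug->E
Char 2 ('D'): step: R->2, L=0; D->plug->F->R->D->L->A->refl->C->L'->F->R'->A->plug->E

E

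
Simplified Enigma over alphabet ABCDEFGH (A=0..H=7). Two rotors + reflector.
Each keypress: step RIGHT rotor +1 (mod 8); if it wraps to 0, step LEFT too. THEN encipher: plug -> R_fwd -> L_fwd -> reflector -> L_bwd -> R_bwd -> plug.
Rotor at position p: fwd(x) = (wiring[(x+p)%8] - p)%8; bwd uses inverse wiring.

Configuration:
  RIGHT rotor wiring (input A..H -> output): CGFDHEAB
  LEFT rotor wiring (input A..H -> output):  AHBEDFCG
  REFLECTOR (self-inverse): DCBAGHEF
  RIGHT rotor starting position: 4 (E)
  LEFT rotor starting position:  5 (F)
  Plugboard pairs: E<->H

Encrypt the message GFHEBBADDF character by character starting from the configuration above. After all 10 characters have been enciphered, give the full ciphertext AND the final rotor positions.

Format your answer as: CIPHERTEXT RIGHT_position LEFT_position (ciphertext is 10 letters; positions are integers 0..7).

Char 1 ('G'): step: R->5, L=5; G->plug->G->R->G->L->H->refl->F->L'->B->R'->E->plug->H
Char 2 ('F'): step: R->6, L=5; F->plug->F->R->F->L->E->refl->G->L'->H->R'->E->plug->H
Char 3 ('H'): step: R->7, L=5; H->plug->E->R->E->L->C->refl->B->L'->C->R'->A->plug->A
Char 4 ('E'): step: R->0, L->6 (L advanced); E->plug->H->R->B->L->A->refl->D->L'->E->R'->F->plug->F
Char 5 ('B'): step: R->1, L=6; B->plug->B->R->E->L->D->refl->A->L'->B->R'->H->plug->E
Char 6 ('B'): step: R->2, L=6; B->plug->B->R->B->L->A->refl->D->L'->E->R'->H->plug->E
Char 7 ('A'): step: R->3, L=6; A->plug->A->R->A->L->E->refl->G->L'->F->R'->D->plug->D
Char 8 ('D'): step: R->4, L=6; D->plug->D->R->F->L->G->refl->E->L'->A->R'->B->plug->B
Char 9 ('D'): step: R->5, L=6; D->plug->D->R->F->L->G->refl->E->L'->A->R'->F->plug->F
Char 10 ('F'): step: R->6, L=6; F->plug->F->R->F->L->G->refl->E->L'->A->R'->D->plug->D
Final: ciphertext=HHAFEEDBFD, RIGHT=6, LEFT=6

Answer: HHAFEEDBFD 6 6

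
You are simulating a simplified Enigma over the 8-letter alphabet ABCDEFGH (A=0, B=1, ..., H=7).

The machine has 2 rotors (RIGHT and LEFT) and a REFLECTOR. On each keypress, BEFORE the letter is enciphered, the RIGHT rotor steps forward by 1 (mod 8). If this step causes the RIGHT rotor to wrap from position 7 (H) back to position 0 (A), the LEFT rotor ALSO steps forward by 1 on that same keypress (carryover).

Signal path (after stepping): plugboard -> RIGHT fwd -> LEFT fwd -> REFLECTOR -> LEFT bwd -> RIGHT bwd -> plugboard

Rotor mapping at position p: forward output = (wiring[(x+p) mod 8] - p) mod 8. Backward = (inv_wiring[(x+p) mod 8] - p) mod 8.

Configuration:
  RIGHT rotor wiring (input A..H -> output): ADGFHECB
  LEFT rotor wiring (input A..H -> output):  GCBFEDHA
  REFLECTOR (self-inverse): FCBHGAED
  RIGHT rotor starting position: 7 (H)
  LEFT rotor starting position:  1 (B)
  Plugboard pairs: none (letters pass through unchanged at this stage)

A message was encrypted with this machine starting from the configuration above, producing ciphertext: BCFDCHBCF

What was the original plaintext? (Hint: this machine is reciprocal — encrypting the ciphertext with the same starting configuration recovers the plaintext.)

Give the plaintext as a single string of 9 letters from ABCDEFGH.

Answer: GHABDDCDG

Derivation:
Char 1 ('B'): step: R->0, L->2 (L advanced); B->plug->B->R->D->L->B->refl->C->L'->C->R'->G->plug->G
Char 2 ('C'): step: R->1, L=2; C->plug->C->R->E->L->F->refl->A->L'->H->R'->H->plug->H
Char 3 ('F'): step: R->2, L=2; F->plug->F->R->H->L->A->refl->F->L'->E->R'->A->plug->A
Char 4 ('D'): step: R->3, L=2; D->plug->D->R->H->L->A->refl->F->L'->E->R'->B->plug->B
Char 5 ('C'): step: R->4, L=2; C->plug->C->R->G->L->E->refl->G->L'->F->R'->D->plug->D
Char 6 ('H'): step: R->5, L=2; H->plug->H->R->C->L->C->refl->B->L'->D->R'->D->plug->D
Char 7 ('B'): step: R->6, L=2; B->plug->B->R->D->L->B->refl->C->L'->C->R'->C->plug->C
Char 8 ('C'): step: R->7, L=2; C->plug->C->R->E->L->F->refl->A->L'->H->R'->D->plug->D
Char 9 ('F'): step: R->0, L->3 (L advanced); F->plug->F->R->E->L->F->refl->A->L'->C->R'->G->plug->G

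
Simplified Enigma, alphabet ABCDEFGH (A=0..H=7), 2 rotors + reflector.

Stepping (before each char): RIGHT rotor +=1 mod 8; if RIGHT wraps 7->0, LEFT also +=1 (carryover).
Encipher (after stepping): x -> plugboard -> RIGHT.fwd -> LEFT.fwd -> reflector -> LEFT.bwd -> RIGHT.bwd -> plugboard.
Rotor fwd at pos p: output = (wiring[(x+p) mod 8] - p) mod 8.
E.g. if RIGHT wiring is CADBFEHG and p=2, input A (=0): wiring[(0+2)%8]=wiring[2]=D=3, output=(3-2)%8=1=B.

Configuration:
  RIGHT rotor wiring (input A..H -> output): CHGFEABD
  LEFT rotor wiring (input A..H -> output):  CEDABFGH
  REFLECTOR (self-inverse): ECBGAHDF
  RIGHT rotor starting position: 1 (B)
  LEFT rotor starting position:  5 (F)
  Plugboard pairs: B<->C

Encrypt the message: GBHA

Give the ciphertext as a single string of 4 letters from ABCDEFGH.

Answer: EDGC

Derivation:
Char 1 ('G'): step: R->2, L=5; G->plug->G->R->A->L->A->refl->E->L'->H->R'->E->plug->E
Char 2 ('B'): step: R->3, L=5; B->plug->C->R->F->L->G->refl->D->L'->G->R'->D->plug->D
Char 3 ('H'): step: R->4, L=5; H->plug->H->R->B->L->B->refl->C->L'->C->R'->G->plug->G
Char 4 ('A'): step: R->5, L=5; A->plug->A->R->D->L->F->refl->H->L'->E->R'->B->plug->C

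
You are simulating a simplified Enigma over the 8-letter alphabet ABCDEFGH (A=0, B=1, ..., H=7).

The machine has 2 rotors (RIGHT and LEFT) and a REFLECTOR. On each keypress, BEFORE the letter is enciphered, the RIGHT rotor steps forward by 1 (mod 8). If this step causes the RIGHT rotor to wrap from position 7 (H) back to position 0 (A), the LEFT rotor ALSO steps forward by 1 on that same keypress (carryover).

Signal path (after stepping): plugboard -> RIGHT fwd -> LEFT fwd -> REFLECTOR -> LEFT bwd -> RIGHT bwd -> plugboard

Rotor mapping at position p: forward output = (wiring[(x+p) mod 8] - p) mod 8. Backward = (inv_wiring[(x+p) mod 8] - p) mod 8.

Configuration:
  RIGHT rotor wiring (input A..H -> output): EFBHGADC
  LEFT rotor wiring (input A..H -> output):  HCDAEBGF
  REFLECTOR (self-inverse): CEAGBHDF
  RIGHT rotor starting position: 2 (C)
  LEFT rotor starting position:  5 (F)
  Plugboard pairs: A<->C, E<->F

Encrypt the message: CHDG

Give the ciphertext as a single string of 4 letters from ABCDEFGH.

Answer: FCEE

Derivation:
Char 1 ('C'): step: R->3, L=5; C->plug->A->R->E->L->F->refl->H->L'->H->R'->E->plug->F
Char 2 ('H'): step: R->4, L=5; H->plug->H->R->D->L->C->refl->A->L'->C->R'->A->plug->C
Char 3 ('D'): step: R->5, L=5; D->plug->D->R->H->L->H->refl->F->L'->E->R'->F->plug->E
Char 4 ('G'): step: R->6, L=5; G->plug->G->R->A->L->E->refl->B->L'->B->R'->F->plug->E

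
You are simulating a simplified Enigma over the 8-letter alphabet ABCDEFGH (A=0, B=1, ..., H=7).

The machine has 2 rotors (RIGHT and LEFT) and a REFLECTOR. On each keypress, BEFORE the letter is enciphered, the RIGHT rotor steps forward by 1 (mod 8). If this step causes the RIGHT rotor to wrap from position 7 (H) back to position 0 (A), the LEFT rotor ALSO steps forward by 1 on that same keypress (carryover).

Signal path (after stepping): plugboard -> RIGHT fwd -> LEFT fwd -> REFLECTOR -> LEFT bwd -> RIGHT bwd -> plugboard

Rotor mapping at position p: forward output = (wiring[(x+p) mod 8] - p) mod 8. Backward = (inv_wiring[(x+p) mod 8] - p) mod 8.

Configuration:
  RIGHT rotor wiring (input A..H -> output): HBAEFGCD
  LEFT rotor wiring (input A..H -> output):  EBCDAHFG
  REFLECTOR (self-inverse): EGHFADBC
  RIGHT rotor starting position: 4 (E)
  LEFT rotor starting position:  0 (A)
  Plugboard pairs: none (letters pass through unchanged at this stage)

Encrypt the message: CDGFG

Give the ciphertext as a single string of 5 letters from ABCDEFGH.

Char 1 ('C'): step: R->5, L=0; C->plug->C->R->G->L->F->refl->D->L'->D->R'->F->plug->F
Char 2 ('D'): step: R->6, L=0; D->plug->D->R->D->L->D->refl->F->L'->G->R'->F->plug->F
Char 3 ('G'): step: R->7, L=0; G->plug->G->R->H->L->G->refl->B->L'->B->R'->D->plug->D
Char 4 ('F'): step: R->0, L->1 (L advanced); F->plug->F->R->G->L->F->refl->D->L'->H->R'->A->plug->A
Char 5 ('G'): step: R->1, L=1; G->plug->G->R->C->L->C->refl->H->L'->D->R'->C->plug->C

Answer: FFDAC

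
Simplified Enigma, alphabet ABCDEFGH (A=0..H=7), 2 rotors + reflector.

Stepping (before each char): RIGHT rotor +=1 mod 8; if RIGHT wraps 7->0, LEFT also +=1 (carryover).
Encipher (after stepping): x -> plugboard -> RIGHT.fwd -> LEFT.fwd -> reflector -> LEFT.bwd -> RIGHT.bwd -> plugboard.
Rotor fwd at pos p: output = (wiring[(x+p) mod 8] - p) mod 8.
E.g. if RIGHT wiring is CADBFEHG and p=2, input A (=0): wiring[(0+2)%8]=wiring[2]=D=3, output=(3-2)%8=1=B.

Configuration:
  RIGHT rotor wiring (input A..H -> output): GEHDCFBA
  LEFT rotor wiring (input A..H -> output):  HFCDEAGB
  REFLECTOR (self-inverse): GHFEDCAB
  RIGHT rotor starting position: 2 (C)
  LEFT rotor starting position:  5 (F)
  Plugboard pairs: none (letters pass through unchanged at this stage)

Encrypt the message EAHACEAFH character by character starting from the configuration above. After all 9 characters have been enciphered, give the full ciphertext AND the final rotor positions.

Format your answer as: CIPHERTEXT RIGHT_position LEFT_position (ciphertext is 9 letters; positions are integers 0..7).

Answer: FDCFFDCCG 3 6

Derivation:
Char 1 ('E'): step: R->3, L=5; E->plug->E->R->F->L->F->refl->C->L'->D->R'->F->plug->F
Char 2 ('A'): step: R->4, L=5; A->plug->A->R->G->L->G->refl->A->L'->E->R'->D->plug->D
Char 3 ('H'): step: R->5, L=5; H->plug->H->R->F->L->F->refl->C->L'->D->R'->C->plug->C
Char 4 ('A'): step: R->6, L=5; A->plug->A->R->D->L->C->refl->F->L'->F->R'->F->plug->F
Char 5 ('C'): step: R->7, L=5; C->plug->C->R->F->L->F->refl->C->L'->D->R'->F->plug->F
Char 6 ('E'): step: R->0, L->6 (L advanced); E->plug->E->R->C->L->B->refl->H->L'->D->R'->D->plug->D
Char 7 ('A'): step: R->1, L=6; A->plug->A->R->D->L->H->refl->B->L'->C->R'->C->plug->C
Char 8 ('F'): step: R->2, L=6; F->plug->F->R->G->L->G->refl->A->L'->A->R'->C->plug->C
Char 9 ('H'): step: R->3, L=6; H->plug->H->R->E->L->E->refl->D->L'->B->R'->G->plug->G
Final: ciphertext=FDCFFDCCG, RIGHT=3, LEFT=6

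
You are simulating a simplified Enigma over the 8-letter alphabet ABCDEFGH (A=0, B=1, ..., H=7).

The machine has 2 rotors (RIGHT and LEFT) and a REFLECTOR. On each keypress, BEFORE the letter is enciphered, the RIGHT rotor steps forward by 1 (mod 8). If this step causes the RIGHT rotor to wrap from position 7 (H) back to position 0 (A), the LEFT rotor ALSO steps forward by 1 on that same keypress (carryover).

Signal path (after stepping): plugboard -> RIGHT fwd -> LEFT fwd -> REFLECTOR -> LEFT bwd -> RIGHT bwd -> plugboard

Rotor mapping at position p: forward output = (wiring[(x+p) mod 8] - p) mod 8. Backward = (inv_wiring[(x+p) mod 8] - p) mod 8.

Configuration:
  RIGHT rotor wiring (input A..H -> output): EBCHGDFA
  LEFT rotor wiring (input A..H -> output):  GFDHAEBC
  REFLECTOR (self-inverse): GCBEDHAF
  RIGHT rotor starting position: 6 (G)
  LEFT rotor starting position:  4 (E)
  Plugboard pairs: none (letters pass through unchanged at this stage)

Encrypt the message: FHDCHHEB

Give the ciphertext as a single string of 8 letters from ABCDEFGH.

Char 1 ('F'): step: R->7, L=4; F->plug->F->R->H->L->D->refl->E->L'->A->R'->E->plug->E
Char 2 ('H'): step: R->0, L->5 (L advanced); H->plug->H->R->A->L->H->refl->F->L'->C->R'->C->plug->C
Char 3 ('D'): step: R->1, L=5; D->plug->D->R->F->L->G->refl->A->L'->E->R'->F->plug->F
Char 4 ('C'): step: R->2, L=5; C->plug->C->R->E->L->A->refl->G->L'->F->R'->B->plug->B
Char 5 ('H'): step: R->3, L=5; H->plug->H->R->H->L->D->refl->E->L'->B->R'->F->plug->F
Char 6 ('H'): step: R->4, L=5; H->plug->H->R->D->L->B->refl->C->L'->G->R'->G->plug->G
Char 7 ('E'): step: R->5, L=5; E->plug->E->R->E->L->A->refl->G->L'->F->R'->F->plug->F
Char 8 ('B'): step: R->6, L=5; B->plug->B->R->C->L->F->refl->H->L'->A->R'->G->plug->G

Answer: ECFBFGFG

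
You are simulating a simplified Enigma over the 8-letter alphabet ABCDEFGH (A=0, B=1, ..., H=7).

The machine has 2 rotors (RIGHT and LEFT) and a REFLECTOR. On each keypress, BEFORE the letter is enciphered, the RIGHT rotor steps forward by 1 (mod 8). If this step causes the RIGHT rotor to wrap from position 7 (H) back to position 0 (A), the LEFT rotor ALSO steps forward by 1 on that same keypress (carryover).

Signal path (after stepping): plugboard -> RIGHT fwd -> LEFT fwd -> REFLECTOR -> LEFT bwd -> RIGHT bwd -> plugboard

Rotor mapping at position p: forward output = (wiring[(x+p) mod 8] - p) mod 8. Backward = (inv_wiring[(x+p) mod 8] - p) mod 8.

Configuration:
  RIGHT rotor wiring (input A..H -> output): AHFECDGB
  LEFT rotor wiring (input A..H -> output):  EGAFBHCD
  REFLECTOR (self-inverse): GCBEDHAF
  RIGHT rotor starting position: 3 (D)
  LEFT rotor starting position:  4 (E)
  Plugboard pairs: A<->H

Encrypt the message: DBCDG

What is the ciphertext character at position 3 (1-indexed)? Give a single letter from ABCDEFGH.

Char 1 ('D'): step: R->4, L=4; D->plug->D->R->F->L->C->refl->B->L'->H->R'->B->plug->B
Char 2 ('B'): step: R->5, L=4; B->plug->B->R->B->L->D->refl->E->L'->G->R'->A->plug->H
Char 3 ('C'): step: R->6, L=4; C->plug->C->R->C->L->G->refl->A->L'->E->R'->G->plug->G

G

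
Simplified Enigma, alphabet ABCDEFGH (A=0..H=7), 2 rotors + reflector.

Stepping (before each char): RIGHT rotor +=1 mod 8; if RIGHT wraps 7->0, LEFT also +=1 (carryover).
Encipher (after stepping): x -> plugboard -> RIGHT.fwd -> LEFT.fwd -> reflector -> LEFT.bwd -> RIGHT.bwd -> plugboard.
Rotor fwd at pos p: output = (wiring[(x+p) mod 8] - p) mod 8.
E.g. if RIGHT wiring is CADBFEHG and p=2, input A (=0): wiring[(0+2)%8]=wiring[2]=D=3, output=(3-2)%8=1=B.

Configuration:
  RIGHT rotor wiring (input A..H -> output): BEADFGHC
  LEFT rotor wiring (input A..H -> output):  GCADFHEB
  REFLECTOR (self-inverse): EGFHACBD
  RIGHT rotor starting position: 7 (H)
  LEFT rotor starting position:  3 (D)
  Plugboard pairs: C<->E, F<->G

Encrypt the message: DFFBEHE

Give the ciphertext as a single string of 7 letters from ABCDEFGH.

Char 1 ('D'): step: R->0, L->4 (L advanced); D->plug->D->R->D->L->F->refl->C->L'->E->R'->B->plug->B
Char 2 ('F'): step: R->1, L=4; F->plug->G->R->B->L->D->refl->H->L'->H->R'->B->plug->B
Char 3 ('F'): step: R->2, L=4; F->plug->G->R->H->L->H->refl->D->L'->B->R'->B->plug->B
Char 4 ('B'): step: R->3, L=4; B->plug->B->R->C->L->A->refl->E->L'->G->R'->F->plug->G
Char 5 ('E'): step: R->4, L=4; E->plug->C->R->D->L->F->refl->C->L'->E->R'->G->plug->F
Char 6 ('H'): step: R->5, L=4; H->plug->H->R->A->L->B->refl->G->L'->F->R'->C->plug->E
Char 7 ('E'): step: R->6, L=4; E->plug->C->R->D->L->F->refl->C->L'->E->R'->B->plug->B

Answer: BBBGFEB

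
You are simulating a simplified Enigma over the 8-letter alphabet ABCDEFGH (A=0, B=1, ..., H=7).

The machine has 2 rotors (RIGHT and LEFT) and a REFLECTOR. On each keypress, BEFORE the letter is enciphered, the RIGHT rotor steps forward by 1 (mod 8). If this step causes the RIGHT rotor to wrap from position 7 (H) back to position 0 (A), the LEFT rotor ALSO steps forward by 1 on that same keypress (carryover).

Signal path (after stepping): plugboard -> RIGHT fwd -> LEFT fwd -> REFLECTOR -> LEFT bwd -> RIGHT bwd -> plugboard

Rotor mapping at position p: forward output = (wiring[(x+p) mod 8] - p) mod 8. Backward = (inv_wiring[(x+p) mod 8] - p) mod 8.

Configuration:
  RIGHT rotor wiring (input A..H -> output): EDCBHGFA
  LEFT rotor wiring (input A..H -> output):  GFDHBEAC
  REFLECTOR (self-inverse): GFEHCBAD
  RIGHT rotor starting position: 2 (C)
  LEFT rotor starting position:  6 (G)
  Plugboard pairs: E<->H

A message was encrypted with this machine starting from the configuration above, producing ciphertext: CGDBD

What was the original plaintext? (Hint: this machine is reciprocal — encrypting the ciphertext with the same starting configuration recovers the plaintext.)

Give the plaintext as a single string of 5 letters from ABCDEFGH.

Char 1 ('C'): step: R->3, L=6; C->plug->C->R->D->L->H->refl->D->L'->G->R'->A->plug->A
Char 2 ('G'): step: R->4, L=6; G->plug->G->R->G->L->D->refl->H->L'->D->R'->A->plug->A
Char 3 ('D'): step: R->5, L=6; D->plug->D->R->H->L->G->refl->A->L'->C->R'->H->plug->E
Char 4 ('B'): step: R->6, L=6; B->plug->B->R->C->L->A->refl->G->L'->H->R'->A->plug->A
Char 5 ('D'): step: R->7, L=6; D->plug->D->R->D->L->H->refl->D->L'->G->R'->H->plug->E

Answer: AAEAE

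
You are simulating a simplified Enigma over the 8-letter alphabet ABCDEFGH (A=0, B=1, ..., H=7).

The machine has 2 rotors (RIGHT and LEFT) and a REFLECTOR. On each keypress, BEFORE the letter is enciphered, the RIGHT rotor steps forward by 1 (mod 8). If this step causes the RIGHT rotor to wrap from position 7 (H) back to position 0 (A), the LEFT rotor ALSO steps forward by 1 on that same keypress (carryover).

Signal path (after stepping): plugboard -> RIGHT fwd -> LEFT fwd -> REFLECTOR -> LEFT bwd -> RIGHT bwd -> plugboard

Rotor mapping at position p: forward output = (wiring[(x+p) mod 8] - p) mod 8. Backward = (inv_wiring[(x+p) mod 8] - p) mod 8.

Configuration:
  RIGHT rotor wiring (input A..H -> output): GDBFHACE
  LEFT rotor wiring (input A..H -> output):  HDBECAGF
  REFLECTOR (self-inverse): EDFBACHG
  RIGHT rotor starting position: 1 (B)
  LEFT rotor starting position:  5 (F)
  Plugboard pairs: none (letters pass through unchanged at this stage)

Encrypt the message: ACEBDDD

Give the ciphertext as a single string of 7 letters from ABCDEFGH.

Answer: BAGHHAC

Derivation:
Char 1 ('A'): step: R->2, L=5; A->plug->A->R->H->L->F->refl->C->L'->D->R'->B->plug->B
Char 2 ('C'): step: R->3, L=5; C->plug->C->R->F->L->E->refl->A->L'->C->R'->A->plug->A
Char 3 ('E'): step: R->4, L=5; E->plug->E->R->C->L->A->refl->E->L'->F->R'->G->plug->G
Char 4 ('B'): step: R->5, L=5; B->plug->B->R->F->L->E->refl->A->L'->C->R'->H->plug->H
Char 5 ('D'): step: R->6, L=5; D->plug->D->R->F->L->E->refl->A->L'->C->R'->H->plug->H
Char 6 ('D'): step: R->7, L=5; D->plug->D->R->C->L->A->refl->E->L'->F->R'->A->plug->A
Char 7 ('D'): step: R->0, L->6 (L advanced); D->plug->D->R->F->L->G->refl->H->L'->B->R'->C->plug->C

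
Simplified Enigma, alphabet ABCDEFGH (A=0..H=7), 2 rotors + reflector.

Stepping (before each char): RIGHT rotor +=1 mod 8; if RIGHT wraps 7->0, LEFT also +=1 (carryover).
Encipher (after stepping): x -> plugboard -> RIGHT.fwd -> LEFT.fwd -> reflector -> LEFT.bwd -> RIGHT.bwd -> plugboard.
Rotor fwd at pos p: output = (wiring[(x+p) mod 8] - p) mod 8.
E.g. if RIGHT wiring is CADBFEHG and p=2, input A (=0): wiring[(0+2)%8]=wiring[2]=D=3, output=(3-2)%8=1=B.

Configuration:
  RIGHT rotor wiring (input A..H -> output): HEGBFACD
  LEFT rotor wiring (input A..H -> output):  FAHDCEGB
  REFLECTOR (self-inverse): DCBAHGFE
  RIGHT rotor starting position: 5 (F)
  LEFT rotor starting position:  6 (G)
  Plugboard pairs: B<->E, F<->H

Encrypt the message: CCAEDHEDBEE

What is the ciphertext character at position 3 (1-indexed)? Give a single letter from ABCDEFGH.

Char 1 ('C'): step: R->6, L=6; C->plug->C->R->B->L->D->refl->A->L'->A->R'->E->plug->B
Char 2 ('C'): step: R->7, L=6; C->plug->C->R->F->L->F->refl->G->L'->H->R'->D->plug->D
Char 3 ('A'): step: R->0, L->7 (L advanced); A->plug->A->R->H->L->H->refl->E->L'->E->R'->B->plug->E

E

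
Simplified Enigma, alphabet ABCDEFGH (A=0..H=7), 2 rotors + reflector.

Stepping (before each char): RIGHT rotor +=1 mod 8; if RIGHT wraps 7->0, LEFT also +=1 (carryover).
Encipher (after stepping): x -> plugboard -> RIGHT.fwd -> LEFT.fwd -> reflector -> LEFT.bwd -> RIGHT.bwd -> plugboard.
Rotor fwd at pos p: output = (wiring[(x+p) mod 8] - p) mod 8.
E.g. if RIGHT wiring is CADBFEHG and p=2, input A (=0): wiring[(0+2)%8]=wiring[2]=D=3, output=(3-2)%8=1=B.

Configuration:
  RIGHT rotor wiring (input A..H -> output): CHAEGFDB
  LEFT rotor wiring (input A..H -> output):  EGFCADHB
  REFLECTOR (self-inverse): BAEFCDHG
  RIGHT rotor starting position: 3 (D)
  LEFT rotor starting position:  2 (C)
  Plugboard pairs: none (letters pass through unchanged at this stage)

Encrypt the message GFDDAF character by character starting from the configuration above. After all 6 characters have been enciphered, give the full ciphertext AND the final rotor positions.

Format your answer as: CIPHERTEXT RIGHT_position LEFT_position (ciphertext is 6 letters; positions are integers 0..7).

Answer: HHBBFD 1 3

Derivation:
Char 1 ('G'): step: R->4, L=2; G->plug->G->R->E->L->F->refl->D->L'->A->R'->H->plug->H
Char 2 ('F'): step: R->5, L=2; F->plug->F->R->D->L->B->refl->A->L'->B->R'->H->plug->H
Char 3 ('D'): step: R->6, L=2; D->plug->D->R->B->L->A->refl->B->L'->D->R'->B->plug->B
Char 4 ('D'): step: R->7, L=2; D->plug->D->R->B->L->A->refl->B->L'->D->R'->B->plug->B
Char 5 ('A'): step: R->0, L->3 (L advanced); A->plug->A->R->C->L->A->refl->B->L'->F->R'->F->plug->F
Char 6 ('F'): step: R->1, L=3; F->plug->F->R->C->L->A->refl->B->L'->F->R'->D->plug->D
Final: ciphertext=HHBBFD, RIGHT=1, LEFT=3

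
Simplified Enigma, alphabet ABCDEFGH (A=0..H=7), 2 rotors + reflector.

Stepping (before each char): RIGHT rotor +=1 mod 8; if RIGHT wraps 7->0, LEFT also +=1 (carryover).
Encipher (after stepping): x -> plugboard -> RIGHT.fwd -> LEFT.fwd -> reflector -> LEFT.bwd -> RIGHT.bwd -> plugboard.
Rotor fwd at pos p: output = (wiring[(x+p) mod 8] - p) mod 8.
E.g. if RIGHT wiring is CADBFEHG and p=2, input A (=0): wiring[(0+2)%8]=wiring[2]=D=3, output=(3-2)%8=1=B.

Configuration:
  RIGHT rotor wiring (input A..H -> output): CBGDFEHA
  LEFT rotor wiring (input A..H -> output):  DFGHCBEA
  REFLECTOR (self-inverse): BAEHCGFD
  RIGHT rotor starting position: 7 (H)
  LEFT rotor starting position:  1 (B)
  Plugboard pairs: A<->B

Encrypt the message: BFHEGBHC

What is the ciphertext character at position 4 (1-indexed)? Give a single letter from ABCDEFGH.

Char 1 ('B'): step: R->0, L->2 (L advanced); B->plug->A->R->C->L->A->refl->B->L'->G->R'->C->plug->C
Char 2 ('F'): step: R->1, L=2; F->plug->F->R->G->L->B->refl->A->L'->C->R'->C->plug->C
Char 3 ('H'): step: R->2, L=2; H->plug->H->R->H->L->D->refl->H->L'->D->R'->C->plug->C
Char 4 ('E'): step: R->3, L=2; E->plug->E->R->F->L->G->refl->F->L'->B->R'->C->plug->C

C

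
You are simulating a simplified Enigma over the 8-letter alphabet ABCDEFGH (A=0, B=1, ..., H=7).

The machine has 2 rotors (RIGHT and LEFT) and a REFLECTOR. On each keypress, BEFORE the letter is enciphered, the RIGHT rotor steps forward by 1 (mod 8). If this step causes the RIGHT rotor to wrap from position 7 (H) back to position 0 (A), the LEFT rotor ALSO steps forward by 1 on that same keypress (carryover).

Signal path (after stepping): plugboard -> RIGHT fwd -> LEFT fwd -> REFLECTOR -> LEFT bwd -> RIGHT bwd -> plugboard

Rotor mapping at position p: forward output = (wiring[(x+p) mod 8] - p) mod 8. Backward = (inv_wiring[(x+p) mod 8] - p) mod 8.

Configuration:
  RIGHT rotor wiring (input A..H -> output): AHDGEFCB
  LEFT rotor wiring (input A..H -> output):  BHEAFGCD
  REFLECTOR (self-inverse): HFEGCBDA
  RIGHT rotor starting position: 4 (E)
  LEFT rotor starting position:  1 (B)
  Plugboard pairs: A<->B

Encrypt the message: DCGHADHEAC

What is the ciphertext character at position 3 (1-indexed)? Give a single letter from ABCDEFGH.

Char 1 ('D'): step: R->5, L=1; D->plug->D->R->D->L->E->refl->C->L'->G->R'->F->plug->F
Char 2 ('C'): step: R->6, L=1; C->plug->C->R->C->L->H->refl->A->L'->H->R'->H->plug->H
Char 3 ('G'): step: R->7, L=1; G->plug->G->R->G->L->C->refl->E->L'->D->R'->H->plug->H

H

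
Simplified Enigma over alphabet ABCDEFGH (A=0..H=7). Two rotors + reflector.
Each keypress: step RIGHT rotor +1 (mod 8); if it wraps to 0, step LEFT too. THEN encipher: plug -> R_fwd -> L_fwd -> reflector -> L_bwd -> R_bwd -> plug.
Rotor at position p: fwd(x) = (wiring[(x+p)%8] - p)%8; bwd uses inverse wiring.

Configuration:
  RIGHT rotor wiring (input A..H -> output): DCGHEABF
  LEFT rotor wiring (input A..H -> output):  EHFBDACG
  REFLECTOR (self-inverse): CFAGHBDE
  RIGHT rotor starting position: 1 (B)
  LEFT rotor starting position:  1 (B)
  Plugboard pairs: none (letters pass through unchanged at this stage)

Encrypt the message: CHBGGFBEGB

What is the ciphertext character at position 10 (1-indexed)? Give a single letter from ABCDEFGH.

Char 1 ('C'): step: R->2, L=1; C->plug->C->R->C->L->A->refl->C->L'->D->R'->F->plug->F
Char 2 ('H'): step: R->3, L=1; H->plug->H->R->D->L->C->refl->A->L'->C->R'->E->plug->E
Char 3 ('B'): step: R->4, L=1; B->plug->B->R->E->L->H->refl->E->L'->B->R'->D->plug->D
Char 4 ('G'): step: R->5, L=1; G->plug->G->R->C->L->A->refl->C->L'->D->R'->A->plug->A
Char 5 ('G'): step: R->6, L=1; G->plug->G->R->G->L->F->refl->B->L'->F->R'->C->plug->C
Char 6 ('F'): step: R->7, L=1; F->plug->F->R->F->L->B->refl->F->L'->G->R'->A->plug->A
Char 7 ('B'): step: R->0, L->2 (L advanced); B->plug->B->R->C->L->B->refl->F->L'->H->R'->D->plug->D
Char 8 ('E'): step: R->1, L=2; E->plug->E->R->H->L->F->refl->B->L'->C->R'->H->plug->H
Char 9 ('G'): step: R->2, L=2; G->plug->G->R->B->L->H->refl->E->L'->F->R'->B->plug->B
Char 10 ('B'): step: R->3, L=2; B->plug->B->R->B->L->H->refl->E->L'->F->R'->C->plug->C

C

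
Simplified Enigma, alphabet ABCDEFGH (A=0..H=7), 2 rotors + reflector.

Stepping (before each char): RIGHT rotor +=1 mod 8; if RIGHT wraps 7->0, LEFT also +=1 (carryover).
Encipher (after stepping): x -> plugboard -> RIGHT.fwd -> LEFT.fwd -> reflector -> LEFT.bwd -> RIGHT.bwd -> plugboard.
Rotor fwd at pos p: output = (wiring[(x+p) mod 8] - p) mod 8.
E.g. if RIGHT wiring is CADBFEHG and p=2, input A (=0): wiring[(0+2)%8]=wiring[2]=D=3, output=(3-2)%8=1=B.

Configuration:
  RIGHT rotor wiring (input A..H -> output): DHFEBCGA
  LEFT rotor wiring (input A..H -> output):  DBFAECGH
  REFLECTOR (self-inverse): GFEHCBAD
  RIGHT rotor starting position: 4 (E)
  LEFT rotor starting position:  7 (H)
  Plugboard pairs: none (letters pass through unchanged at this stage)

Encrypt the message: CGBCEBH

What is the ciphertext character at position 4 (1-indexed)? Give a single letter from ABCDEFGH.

Char 1 ('C'): step: R->5, L=7; C->plug->C->R->D->L->G->refl->A->L'->A->R'->F->plug->F
Char 2 ('G'): step: R->6, L=7; G->plug->G->R->D->L->G->refl->A->L'->A->R'->A->plug->A
Char 3 ('B'): step: R->7, L=7; B->plug->B->R->E->L->B->refl->F->L'->F->R'->E->plug->E
Char 4 ('C'): step: R->0, L->0 (L advanced); C->plug->C->R->F->L->C->refl->E->L'->E->R'->D->plug->D

D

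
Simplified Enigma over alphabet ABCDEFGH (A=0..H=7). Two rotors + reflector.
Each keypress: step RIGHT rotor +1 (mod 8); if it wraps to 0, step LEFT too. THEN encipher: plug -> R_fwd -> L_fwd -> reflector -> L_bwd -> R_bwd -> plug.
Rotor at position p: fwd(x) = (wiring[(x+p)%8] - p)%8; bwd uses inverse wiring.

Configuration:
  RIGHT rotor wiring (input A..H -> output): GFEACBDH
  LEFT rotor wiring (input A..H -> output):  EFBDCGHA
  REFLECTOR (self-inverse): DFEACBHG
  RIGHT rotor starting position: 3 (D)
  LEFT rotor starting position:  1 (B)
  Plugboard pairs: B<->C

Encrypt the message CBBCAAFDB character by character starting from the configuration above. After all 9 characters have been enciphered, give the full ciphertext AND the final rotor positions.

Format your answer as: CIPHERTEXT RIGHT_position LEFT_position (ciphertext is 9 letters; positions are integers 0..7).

Answer: AEFEGDBAE 4 2

Derivation:
Char 1 ('C'): step: R->4, L=1; C->plug->B->R->F->L->G->refl->H->L'->G->R'->A->plug->A
Char 2 ('B'): step: R->5, L=1; B->plug->C->R->C->L->C->refl->E->L'->A->R'->E->plug->E
Char 3 ('B'): step: R->6, L=1; B->plug->C->R->A->L->E->refl->C->L'->C->R'->F->plug->F
Char 4 ('C'): step: R->7, L=1; C->plug->B->R->H->L->D->refl->A->L'->B->R'->E->plug->E
Char 5 ('A'): step: R->0, L->2 (L advanced); A->plug->A->R->G->L->C->refl->E->L'->D->R'->G->plug->G
Char 6 ('A'): step: R->1, L=2; A->plug->A->R->E->L->F->refl->B->L'->B->R'->D->plug->D
Char 7 ('F'): step: R->2, L=2; F->plug->F->R->F->L->G->refl->H->L'->A->R'->C->plug->B
Char 8 ('D'): step: R->3, L=2; D->plug->D->R->A->L->H->refl->G->L'->F->R'->A->plug->A
Char 9 ('B'): step: R->4, L=2; B->plug->C->R->H->L->D->refl->A->L'->C->R'->E->plug->E
Final: ciphertext=AEFEGDBAE, RIGHT=4, LEFT=2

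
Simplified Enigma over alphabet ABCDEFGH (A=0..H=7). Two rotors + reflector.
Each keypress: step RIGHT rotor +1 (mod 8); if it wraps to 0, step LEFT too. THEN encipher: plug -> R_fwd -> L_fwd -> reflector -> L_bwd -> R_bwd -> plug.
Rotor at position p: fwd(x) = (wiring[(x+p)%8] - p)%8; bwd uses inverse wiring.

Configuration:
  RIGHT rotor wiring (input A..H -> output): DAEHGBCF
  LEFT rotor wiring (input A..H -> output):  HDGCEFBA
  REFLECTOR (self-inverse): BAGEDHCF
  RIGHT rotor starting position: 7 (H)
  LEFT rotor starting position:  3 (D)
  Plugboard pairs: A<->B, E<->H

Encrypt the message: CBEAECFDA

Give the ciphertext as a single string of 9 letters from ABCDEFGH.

Char 1 ('C'): step: R->0, L->4 (L advanced); C->plug->C->R->E->L->D->refl->E->L'->D->R'->A->plug->B
Char 2 ('B'): step: R->1, L=4; B->plug->A->R->H->L->G->refl->C->L'->G->R'->C->plug->C
Char 3 ('E'): step: R->2, L=4; E->plug->H->R->G->L->C->refl->G->L'->H->R'->D->plug->D
Char 4 ('A'): step: R->3, L=4; A->plug->B->R->D->L->E->refl->D->L'->E->R'->A->plug->B
Char 5 ('E'): step: R->4, L=4; E->plug->H->R->D->L->E->refl->D->L'->E->R'->F->plug->F
Char 6 ('C'): step: R->5, L=4; C->plug->C->R->A->L->A->refl->B->L'->B->R'->H->plug->E
Char 7 ('F'): step: R->6, L=4; F->plug->F->R->B->L->B->refl->A->L'->A->R'->G->plug->G
Char 8 ('D'): step: R->7, L=4; D->plug->D->R->F->L->H->refl->F->L'->C->R'->G->plug->G
Char 9 ('A'): step: R->0, L->5 (L advanced); A->plug->B->R->A->L->A->refl->B->L'->F->R'->H->plug->E

Answer: BCDBFEGGE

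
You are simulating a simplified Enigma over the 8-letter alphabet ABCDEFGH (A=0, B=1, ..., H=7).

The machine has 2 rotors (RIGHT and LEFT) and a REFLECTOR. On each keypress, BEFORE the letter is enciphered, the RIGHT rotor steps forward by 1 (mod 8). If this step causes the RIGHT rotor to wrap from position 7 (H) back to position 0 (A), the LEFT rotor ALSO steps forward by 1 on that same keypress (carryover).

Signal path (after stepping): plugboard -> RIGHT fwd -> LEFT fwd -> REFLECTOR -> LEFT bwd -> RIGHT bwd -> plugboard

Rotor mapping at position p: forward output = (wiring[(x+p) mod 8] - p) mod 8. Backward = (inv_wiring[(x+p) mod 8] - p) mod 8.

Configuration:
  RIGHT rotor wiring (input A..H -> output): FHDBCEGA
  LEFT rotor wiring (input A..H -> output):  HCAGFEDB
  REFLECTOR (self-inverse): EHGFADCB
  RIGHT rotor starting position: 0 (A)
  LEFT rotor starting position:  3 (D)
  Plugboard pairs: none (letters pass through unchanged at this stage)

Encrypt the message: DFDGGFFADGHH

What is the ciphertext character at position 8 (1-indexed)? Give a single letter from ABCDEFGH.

Char 1 ('D'): step: R->1, L=3; D->plug->D->R->B->L->C->refl->G->L'->E->R'->H->plug->H
Char 2 ('F'): step: R->2, L=3; F->plug->F->R->G->L->H->refl->B->L'->C->R'->D->plug->D
Char 3 ('D'): step: R->3, L=3; D->plug->D->R->D->L->A->refl->E->L'->F->R'->E->plug->E
Char 4 ('G'): step: R->4, L=3; G->plug->G->R->H->L->F->refl->D->L'->A->R'->B->plug->B
Char 5 ('G'): step: R->5, L=3; G->plug->G->R->E->L->G->refl->C->L'->B->R'->B->plug->B
Char 6 ('F'): step: R->6, L=3; F->plug->F->R->D->L->A->refl->E->L'->F->R'->E->plug->E
Char 7 ('F'): step: R->7, L=3; F->plug->F->R->D->L->A->refl->E->L'->F->R'->G->plug->G
Char 8 ('A'): step: R->0, L->4 (L advanced); A->plug->A->R->F->L->G->refl->C->L'->H->R'->B->plug->B

B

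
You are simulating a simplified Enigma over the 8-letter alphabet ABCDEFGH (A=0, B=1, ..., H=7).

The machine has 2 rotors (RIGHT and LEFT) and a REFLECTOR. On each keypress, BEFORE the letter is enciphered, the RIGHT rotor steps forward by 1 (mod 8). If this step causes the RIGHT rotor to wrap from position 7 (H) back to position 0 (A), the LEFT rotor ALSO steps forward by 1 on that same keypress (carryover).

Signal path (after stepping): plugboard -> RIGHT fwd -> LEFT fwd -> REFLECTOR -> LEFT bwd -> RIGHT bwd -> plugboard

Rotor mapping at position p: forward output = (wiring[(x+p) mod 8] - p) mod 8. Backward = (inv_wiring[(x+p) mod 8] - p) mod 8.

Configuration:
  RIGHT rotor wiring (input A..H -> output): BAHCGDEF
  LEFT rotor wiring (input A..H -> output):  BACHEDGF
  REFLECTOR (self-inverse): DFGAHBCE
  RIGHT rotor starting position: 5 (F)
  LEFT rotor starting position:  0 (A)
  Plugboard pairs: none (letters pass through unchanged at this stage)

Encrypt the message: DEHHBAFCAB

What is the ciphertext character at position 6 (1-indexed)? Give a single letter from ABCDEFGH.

Char 1 ('D'): step: R->6, L=0; D->plug->D->R->C->L->C->refl->G->L'->G->R'->A->plug->A
Char 2 ('E'): step: R->7, L=0; E->plug->E->R->D->L->H->refl->E->L'->E->R'->G->plug->G
Char 3 ('H'): step: R->0, L->1 (L advanced); H->plug->H->R->F->L->F->refl->B->L'->B->R'->A->plug->A
Char 4 ('H'): step: R->1, L=1; H->plug->H->R->A->L->H->refl->E->L'->G->R'->B->plug->B
Char 5 ('B'): step: R->2, L=1; B->plug->B->R->A->L->H->refl->E->L'->G->R'->H->plug->H
Char 6 ('A'): step: R->3, L=1; A->plug->A->R->H->L->A->refl->D->L'->D->R'->B->plug->B

B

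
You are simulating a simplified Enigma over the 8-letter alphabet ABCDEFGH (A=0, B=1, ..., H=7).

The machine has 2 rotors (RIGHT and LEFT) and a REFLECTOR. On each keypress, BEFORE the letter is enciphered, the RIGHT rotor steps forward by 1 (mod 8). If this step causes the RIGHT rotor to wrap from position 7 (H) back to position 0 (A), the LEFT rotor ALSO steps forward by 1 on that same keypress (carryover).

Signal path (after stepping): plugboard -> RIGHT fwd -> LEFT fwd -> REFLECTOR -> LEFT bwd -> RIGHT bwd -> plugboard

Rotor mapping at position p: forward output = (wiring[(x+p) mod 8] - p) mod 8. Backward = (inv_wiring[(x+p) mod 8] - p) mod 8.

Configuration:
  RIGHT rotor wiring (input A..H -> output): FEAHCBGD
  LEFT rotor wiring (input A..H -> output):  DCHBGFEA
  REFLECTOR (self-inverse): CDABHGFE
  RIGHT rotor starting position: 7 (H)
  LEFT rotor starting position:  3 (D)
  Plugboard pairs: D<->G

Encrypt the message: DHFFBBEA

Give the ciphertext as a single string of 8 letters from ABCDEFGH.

Char 1 ('D'): step: R->0, L->4 (L advanced); D->plug->G->R->G->L->D->refl->B->L'->B->R'->F->plug->F
Char 2 ('H'): step: R->1, L=4; H->plug->H->R->E->L->H->refl->E->L'->D->R'->A->plug->A
Char 3 ('F'): step: R->2, L=4; F->plug->F->R->B->L->B->refl->D->L'->G->R'->A->plug->A
Char 4 ('F'): step: R->3, L=4; F->plug->F->R->C->L->A->refl->C->L'->A->R'->E->plug->E
Char 5 ('B'): step: R->4, L=4; B->plug->B->R->F->L->G->refl->F->L'->H->R'->D->plug->G
Char 6 ('B'): step: R->5, L=4; B->plug->B->R->B->L->B->refl->D->L'->G->R'->C->plug->C
Char 7 ('E'): step: R->6, L=4; E->plug->E->R->C->L->A->refl->C->L'->A->R'->A->plug->A
Char 8 ('A'): step: R->7, L=4; A->plug->A->R->E->L->H->refl->E->L'->D->R'->F->plug->F

Answer: FAAEGCAF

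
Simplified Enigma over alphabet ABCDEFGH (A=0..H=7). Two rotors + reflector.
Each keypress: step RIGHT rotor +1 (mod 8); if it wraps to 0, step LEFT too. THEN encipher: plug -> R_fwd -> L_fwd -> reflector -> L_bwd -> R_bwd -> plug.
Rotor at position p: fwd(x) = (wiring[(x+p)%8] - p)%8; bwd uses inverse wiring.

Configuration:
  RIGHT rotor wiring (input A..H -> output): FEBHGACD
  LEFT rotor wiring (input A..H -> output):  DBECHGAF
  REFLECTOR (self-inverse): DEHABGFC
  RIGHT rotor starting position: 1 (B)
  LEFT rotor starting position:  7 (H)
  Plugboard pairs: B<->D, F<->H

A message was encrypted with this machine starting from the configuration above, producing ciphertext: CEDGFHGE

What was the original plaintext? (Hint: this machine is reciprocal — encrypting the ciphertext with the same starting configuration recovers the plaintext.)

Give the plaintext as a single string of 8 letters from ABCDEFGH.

Char 1 ('C'): step: R->2, L=7; C->plug->C->R->E->L->D->refl->A->L'->F->R'->B->plug->D
Char 2 ('E'): step: R->3, L=7; E->plug->E->R->A->L->G->refl->F->L'->D->R'->B->plug->D
Char 3 ('D'): step: R->4, L=7; D->plug->B->R->E->L->D->refl->A->L'->F->R'->G->plug->G
Char 4 ('G'): step: R->5, L=7; G->plug->G->R->C->L->C->refl->H->L'->G->R'->C->plug->C
Char 5 ('F'): step: R->6, L=7; F->plug->H->R->C->L->C->refl->H->L'->G->R'->D->plug->B
Char 6 ('H'): step: R->7, L=7; H->plug->F->R->H->L->B->refl->E->L'->B->R'->G->plug->G
Char 7 ('G'): step: R->0, L->0 (L advanced); G->plug->G->R->C->L->E->refl->B->L'->B->R'->C->plug->C
Char 8 ('E'): step: R->1, L=0; E->plug->E->R->H->L->F->refl->G->L'->F->R'->D->plug->B

Answer: DDGCBGCB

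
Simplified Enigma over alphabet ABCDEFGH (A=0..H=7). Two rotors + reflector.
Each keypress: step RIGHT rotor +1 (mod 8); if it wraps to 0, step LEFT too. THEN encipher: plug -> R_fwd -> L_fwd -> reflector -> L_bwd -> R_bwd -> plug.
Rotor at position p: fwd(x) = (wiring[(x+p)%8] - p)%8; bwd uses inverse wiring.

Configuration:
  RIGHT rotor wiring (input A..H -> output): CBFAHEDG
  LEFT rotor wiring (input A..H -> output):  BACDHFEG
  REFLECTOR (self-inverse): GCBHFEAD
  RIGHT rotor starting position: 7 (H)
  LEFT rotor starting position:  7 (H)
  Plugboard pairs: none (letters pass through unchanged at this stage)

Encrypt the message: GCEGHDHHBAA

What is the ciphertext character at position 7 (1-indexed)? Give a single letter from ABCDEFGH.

Char 1 ('G'): step: R->0, L->0 (L advanced); G->plug->G->R->D->L->D->refl->H->L'->E->R'->F->plug->F
Char 2 ('C'): step: R->1, L=0; C->plug->C->R->H->L->G->refl->A->L'->B->R'->H->plug->H
Char 3 ('E'): step: R->2, L=0; E->plug->E->R->B->L->A->refl->G->L'->H->R'->H->plug->H
Char 4 ('G'): step: R->3, L=0; G->plug->G->R->G->L->E->refl->F->L'->F->R'->A->plug->A
Char 5 ('H'): step: R->4, L=0; H->plug->H->R->E->L->H->refl->D->L'->D->R'->A->plug->A
Char 6 ('D'): step: R->5, L=0; D->plug->D->R->F->L->F->refl->E->L'->G->R'->B->plug->B
Char 7 ('H'): step: R->6, L=0; H->plug->H->R->G->L->E->refl->F->L'->F->R'->A->plug->A

A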